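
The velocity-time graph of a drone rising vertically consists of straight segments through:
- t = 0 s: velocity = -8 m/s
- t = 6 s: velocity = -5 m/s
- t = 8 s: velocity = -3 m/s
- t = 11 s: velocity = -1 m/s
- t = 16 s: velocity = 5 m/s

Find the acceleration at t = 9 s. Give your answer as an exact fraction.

2/3 m/s²

Acceleration is the slope of the v-t graph on 8–11 s: (-1 − -3)/(11 − 8) = 2/3 m/s².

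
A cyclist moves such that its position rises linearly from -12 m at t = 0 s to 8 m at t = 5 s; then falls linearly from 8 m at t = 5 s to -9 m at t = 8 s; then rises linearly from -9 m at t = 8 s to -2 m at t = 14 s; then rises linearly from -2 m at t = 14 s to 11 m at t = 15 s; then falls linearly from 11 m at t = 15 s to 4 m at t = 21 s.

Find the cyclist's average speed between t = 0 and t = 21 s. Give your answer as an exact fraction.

Average speed = (total path length)/(elapsed time); on a piecewise-linear x-t graph the path length is Σ|Δx|.
0–5 s: |Δx| = |8 − -12| = 20 m
5–8 s: |Δx| = |-9 − 8| = 17 m
8–14 s: |Δx| = |-2 − -9| = 7 m
14–15 s: |Δx| = |11 − -2| = 13 m
15–21 s: |Δx| = |4 − 11| = 7 m
Total path = 64 m; average speed = 64/21 = 64/21 m/s.

64/21 m/s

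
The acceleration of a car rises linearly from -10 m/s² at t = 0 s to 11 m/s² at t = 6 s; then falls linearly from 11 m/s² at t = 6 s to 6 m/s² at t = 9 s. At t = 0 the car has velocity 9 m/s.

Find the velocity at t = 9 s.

Δv equals the area under the a-t graph; then v = v₀ + Δv.
0–6 s: ½(-10 + 11)(6) = 3 m/s
6–9 s: ½(11 + 6)(3) = 25.5 m/s
Δv = 28.5 m/s, so v(9) = 9 + (28.5) = 37.5 m/s.

37.5 m/s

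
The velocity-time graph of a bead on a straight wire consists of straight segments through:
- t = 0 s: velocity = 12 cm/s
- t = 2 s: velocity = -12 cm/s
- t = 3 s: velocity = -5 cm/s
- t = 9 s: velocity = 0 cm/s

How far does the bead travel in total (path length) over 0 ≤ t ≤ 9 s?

Total distance travelled is ∫|v| dt — sum the magnitudes of each area piece.
0–2 s: v = 0 at t = 1 s; triangle areas 6 + 6 = 12 cm
2–3 s: |½(-12 + -5)(1)| = 8.5 cm
3–9 s: |½(-5 + 0)(6)| = 15 cm
Total distance = 35.5 cm

35.5 cm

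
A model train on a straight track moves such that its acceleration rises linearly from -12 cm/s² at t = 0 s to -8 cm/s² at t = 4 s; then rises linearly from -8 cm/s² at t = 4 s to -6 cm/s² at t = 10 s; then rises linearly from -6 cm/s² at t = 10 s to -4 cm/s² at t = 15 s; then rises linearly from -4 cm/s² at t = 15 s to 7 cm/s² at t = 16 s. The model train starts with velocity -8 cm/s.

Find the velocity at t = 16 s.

-113.5 cm/s

Δv equals the area under the a-t graph; then v = v₀ + Δv.
0–4 s: ½(-12 + -8)(4) = -40 cm/s
4–10 s: ½(-8 + -6)(6) = -42 cm/s
10–15 s: ½(-6 + -4)(5) = -25 cm/s
15–16 s: ½(-4 + 7)(1) = 1.5 cm/s
Δv = -105.5 cm/s, so v(16) = -8 + (-105.5) = -113.5 cm/s.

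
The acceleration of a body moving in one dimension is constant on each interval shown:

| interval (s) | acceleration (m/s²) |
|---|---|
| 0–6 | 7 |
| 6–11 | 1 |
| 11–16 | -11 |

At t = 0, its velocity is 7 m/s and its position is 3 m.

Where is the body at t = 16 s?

561 m

On each constant-a segment, Δv = aΔt and Δx = v₀Δt + ½aΔt²; chain segment to segment.
0–6 s: v starts 7 m/s; Δx = 7·6 + ½·7·6² = 168 m; v ends 49 m/s.
6–11 s: v starts 49 m/s; Δx = 49·5 + ½·1·5² = 257.5 m; v ends 54 m/s.
11–16 s: v starts 54 m/s; Δx = 54·5 + ½·-11·5² = 132.5 m; v ends -1 m/s.
x(16) = 3 + Σ Δx = 561 m.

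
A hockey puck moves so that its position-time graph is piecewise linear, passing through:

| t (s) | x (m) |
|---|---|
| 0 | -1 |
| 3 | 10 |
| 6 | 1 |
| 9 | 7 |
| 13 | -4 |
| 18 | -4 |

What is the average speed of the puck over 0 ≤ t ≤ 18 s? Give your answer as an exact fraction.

37/18 m/s

Average speed = (total path length)/(elapsed time); on a piecewise-linear x-t graph the path length is Σ|Δx|.
0–3 s: |Δx| = |10 − -1| = 11 m
3–6 s: |Δx| = |1 − 10| = 9 m
6–9 s: |Δx| = |7 − 1| = 6 m
9–13 s: |Δx| = |-4 − 7| = 11 m
13–18 s: |Δx| = |-4 − -4| = 0 m
Total path = 37 m; average speed = 37/18 = 37/18 m/s.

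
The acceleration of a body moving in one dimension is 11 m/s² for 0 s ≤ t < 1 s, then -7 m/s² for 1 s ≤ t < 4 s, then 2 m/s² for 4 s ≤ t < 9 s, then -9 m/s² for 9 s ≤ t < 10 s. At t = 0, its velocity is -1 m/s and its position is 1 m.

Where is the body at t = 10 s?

On each constant-a segment, Δv = aΔt and Δx = v₀Δt + ½aΔt²; chain segment to segment.
0–1 s: v starts -1 m/s; Δx = -1·1 + ½·11·1² = 4.5 m; v ends 10 m/s.
1–4 s: v starts 10 m/s; Δx = 10·3 + ½·-7·3² = -1.5 m; v ends -11 m/s.
4–9 s: v starts -11 m/s; Δx = -11·5 + ½·2·5² = -30 m; v ends -1 m/s.
9–10 s: v starts -1 m/s; Δx = -1·1 + ½·-9·1² = -5.5 m; v ends -10 m/s.
x(10) = 1 + Σ Δx = -31.5 m.

-31.5 m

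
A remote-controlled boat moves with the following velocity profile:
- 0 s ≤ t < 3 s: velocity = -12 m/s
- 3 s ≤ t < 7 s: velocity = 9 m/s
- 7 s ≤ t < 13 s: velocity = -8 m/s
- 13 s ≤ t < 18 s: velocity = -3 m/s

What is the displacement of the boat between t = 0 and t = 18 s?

Net displacement equals the area under the velocity-time graph (areas below the axis count negative).
0–3 s: -12 × 3 = -36 m
3–7 s: 9 × 4 = 36 m
7–13 s: -8 × 6 = -48 m
13–18 s: -3 × 5 = -15 m
Net displacement = -63 m

-63 m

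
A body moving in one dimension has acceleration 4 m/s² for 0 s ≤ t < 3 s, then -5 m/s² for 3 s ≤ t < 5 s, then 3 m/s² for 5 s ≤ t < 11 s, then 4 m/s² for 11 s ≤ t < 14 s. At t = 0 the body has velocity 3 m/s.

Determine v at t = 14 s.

35 m/s

Δv equals the area under the a-t graph; then v = v₀ + Δv.
0–3 s: 4 × 3 = 12 m/s
3–5 s: -5 × 2 = -10 m/s
5–11 s: 3 × 6 = 18 m/s
11–14 s: 4 × 3 = 12 m/s
Δv = 32 m/s, so v(14) = 3 + (32) = 35 m/s.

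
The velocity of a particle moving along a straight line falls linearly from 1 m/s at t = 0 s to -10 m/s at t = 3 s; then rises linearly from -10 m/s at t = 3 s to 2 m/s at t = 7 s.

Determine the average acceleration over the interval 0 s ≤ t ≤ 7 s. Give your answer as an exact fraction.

Average acceleration = Δv/Δt = (2 − 1)/(7 − 0) = 1/7 m/s².

1/7 m/s²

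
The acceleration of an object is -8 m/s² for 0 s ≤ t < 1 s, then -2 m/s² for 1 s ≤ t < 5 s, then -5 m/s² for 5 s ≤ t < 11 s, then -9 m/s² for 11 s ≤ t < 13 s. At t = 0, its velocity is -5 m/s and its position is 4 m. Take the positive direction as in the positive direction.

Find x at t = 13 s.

On each constant-a segment, Δv = aΔt and Δx = v₀Δt + ½aΔt²; chain segment to segment.
0–1 s: v starts -5 m/s; Δx = -5·1 + ½·-8·1² = -9 m; v ends -13 m/s.
1–5 s: v starts -13 m/s; Δx = -13·4 + ½·-2·4² = -68 m; v ends -21 m/s.
5–11 s: v starts -21 m/s; Δx = -21·6 + ½·-5·6² = -216 m; v ends -51 m/s.
11–13 s: v starts -51 m/s; Δx = -51·2 + ½·-9·2² = -120 m; v ends -69 m/s.
x(13) = 4 + Σ Δx = -409 m.

-409 m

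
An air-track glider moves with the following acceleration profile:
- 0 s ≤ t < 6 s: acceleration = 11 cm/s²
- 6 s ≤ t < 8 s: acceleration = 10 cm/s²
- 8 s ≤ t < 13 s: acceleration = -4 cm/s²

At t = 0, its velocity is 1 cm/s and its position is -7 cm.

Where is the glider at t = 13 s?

On each constant-a segment, Δv = aΔt and Δx = v₀Δt + ½aΔt²; chain segment to segment.
0–6 s: v starts 1 cm/s; Δx = 1·6 + ½·11·6² = 204 cm; v ends 67 cm/s.
6–8 s: v starts 67 cm/s; Δx = 67·2 + ½·10·2² = 154 cm; v ends 87 cm/s.
8–13 s: v starts 87 cm/s; Δx = 87·5 + ½·-4·5² = 385 cm; v ends 67 cm/s.
x(13) = -7 + Σ Δx = 736 cm.

736 cm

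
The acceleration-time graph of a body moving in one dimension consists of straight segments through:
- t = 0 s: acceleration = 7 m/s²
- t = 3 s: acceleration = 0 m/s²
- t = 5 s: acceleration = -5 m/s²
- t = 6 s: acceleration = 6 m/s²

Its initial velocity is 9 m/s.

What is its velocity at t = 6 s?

Δv equals the area under the a-t graph; then v = v₀ + Δv.
0–3 s: ½(7 + 0)(3) = 10.5 m/s
3–5 s: ½(0 + -5)(2) = -5 m/s
5–6 s: ½(-5 + 6)(1) = 0.5 m/s
Δv = 6 m/s, so v(6) = 9 + (6) = 15 m/s.

15 m/s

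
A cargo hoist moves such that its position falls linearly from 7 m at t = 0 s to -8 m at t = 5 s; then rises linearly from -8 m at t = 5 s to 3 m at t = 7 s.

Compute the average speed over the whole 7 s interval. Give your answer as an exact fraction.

26/7 m/s

Average speed = (total path length)/(elapsed time); on a piecewise-linear x-t graph the path length is Σ|Δx|.
0–5 s: |Δx| = |-8 − 7| = 15 m
5–7 s: |Δx| = |3 − -8| = 11 m
Total path = 26 m; average speed = 26/7 = 26/7 m/s.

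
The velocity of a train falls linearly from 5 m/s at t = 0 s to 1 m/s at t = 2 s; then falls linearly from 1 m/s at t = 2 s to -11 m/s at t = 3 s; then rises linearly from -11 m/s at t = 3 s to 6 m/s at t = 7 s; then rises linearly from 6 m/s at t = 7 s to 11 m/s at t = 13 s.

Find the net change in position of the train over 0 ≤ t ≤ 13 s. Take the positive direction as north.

Displacement is the signed area under the v-t curve.
0–2 s: ½(5 + 1)(2) = 6 m
2–3 s: ½(1 + -11)(1) = -5 m
3–7 s: ½(-11 + 6)(4) = -10 m
7–13 s: ½(6 + 11)(6) = 51 m
Net displacement = 42 m

42 m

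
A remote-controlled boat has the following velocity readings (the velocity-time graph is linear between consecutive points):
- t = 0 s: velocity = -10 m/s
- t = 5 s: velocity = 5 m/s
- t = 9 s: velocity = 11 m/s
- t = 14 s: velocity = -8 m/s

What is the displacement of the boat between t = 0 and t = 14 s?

27 m

Net displacement equals the area under the velocity-time graph (areas below the axis count negative).
0–5 s: ½(-10 + 5)(5) = -12.5 m
5–9 s: ½(5 + 11)(4) = 32 m
9–14 s: ½(11 + -8)(5) = 7.5 m
Net displacement = 27 m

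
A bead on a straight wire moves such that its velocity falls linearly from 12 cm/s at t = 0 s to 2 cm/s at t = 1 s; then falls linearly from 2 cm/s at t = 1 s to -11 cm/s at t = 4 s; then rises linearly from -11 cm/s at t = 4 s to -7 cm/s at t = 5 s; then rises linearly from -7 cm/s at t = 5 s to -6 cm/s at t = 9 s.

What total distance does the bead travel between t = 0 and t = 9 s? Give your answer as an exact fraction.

Total distance travelled is ∫|v| dt — sum the magnitudes of each area piece.
0–1 s: |½(12 + 2)(1)| = 7 cm
1–4 s: v = 0 at t = 19/13 s; triangle areas 6/13 + 363/26 = 375/26 cm
4–5 s: |½(-11 + -7)(1)| = 9 cm
5–9 s: |½(-7 + -6)(4)| = 26 cm
Total distance = 1467/26 cm

1467/26 cm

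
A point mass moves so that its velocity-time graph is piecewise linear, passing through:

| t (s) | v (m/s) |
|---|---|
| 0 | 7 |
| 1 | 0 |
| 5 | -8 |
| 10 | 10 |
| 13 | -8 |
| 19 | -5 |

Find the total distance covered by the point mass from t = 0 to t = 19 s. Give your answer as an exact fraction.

1709/18 m

Distance (not displacement) is the total path length: add the absolute areas under v-t.
0–1 s: |½(7 + 0)(1)| = 3.5 m
1–5 s: |½(0 + -8)(4)| = 16 m
5–10 s: v = 0 at t = 65/9 s; triangle areas 80/9 + 125/9 = 205/9 m
10–13 s: v = 0 at t = 35/3 s; triangle areas 25/3 + 16/3 = 41/3 m
13–19 s: |½(-8 + -5)(6)| = 39 m
Total distance = 1709/18 m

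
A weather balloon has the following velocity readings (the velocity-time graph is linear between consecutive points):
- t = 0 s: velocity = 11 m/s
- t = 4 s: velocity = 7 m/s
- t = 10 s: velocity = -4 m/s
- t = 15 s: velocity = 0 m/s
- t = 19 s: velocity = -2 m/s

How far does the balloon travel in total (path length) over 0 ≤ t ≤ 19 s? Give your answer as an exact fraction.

Distance (not displacement) is the total path length: add the absolute areas under v-t.
0–4 s: |½(11 + 7)(4)| = 36 m
4–10 s: v = 0 at t = 86/11 s; triangle areas 147/11 + 48/11 = 195/11 m
10–15 s: |½(-4 + 0)(5)| = 10 m
15–19 s: |½(0 + -2)(4)| = 4 m
Total distance = 745/11 m

745/11 m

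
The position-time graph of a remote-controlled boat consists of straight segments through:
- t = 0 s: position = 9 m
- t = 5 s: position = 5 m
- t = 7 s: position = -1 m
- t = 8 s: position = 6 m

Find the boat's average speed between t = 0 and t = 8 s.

Average speed = (total path length)/(elapsed time); on a piecewise-linear x-t graph the path length is Σ|Δx|.
0–5 s: |Δx| = |5 − 9| = 4 m
5–7 s: |Δx| = |-1 − 5| = 6 m
7–8 s: |Δx| = |6 − -1| = 7 m
Total path = 17 m; average speed = 17/8 = 2.125 m/s.

2.125 m/s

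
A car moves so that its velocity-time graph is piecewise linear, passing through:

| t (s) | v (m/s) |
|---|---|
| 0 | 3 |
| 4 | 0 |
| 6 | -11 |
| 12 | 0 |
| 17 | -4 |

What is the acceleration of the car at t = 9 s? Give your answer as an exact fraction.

Acceleration is the slope of the v-t graph on 6–12 s: (0 − -11)/(12 − 6) = 11/6 m/s².

11/6 m/s²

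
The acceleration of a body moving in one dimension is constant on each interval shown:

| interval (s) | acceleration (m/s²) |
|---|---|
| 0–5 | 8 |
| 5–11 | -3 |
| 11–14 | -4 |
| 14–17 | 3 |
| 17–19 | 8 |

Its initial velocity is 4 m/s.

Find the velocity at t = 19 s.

Δv equals the area under the a-t graph; then v = v₀ + Δv.
0–5 s: 8 × 5 = 40 m/s
5–11 s: -3 × 6 = -18 m/s
11–14 s: -4 × 3 = -12 m/s
14–17 s: 3 × 3 = 9 m/s
17–19 s: 8 × 2 = 16 m/s
Δv = 35 m/s, so v(19) = 4 + (35) = 39 m/s.

39 m/s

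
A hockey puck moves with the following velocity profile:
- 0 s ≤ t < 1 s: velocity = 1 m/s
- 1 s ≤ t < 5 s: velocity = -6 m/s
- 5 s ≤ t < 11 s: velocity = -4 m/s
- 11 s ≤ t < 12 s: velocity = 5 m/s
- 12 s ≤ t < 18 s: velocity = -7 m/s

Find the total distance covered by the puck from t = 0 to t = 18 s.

96 m

Distance (not displacement) is the total path length: add the absolute areas under v-t.
0–1 s: |1| × 1 = 1 m
1–5 s: |-6| × 4 = 24 m
5–11 s: |-4| × 6 = 24 m
11–12 s: |5| × 1 = 5 m
12–18 s: |-7| × 6 = 42 m
Total distance = 96 m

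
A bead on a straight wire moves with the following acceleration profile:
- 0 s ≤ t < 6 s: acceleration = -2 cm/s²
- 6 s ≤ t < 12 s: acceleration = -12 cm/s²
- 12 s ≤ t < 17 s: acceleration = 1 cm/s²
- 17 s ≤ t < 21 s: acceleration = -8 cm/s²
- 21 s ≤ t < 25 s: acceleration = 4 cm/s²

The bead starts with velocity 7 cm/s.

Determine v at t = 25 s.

Δv equals the area under the a-t graph; then v = v₀ + Δv.
0–6 s: -2 × 6 = -12 cm/s
6–12 s: -12 × 6 = -72 cm/s
12–17 s: 1 × 5 = 5 cm/s
17–21 s: -8 × 4 = -32 cm/s
21–25 s: 4 × 4 = 16 cm/s
Δv = -95 cm/s, so v(25) = 7 + (-95) = -88 cm/s.

-88 cm/s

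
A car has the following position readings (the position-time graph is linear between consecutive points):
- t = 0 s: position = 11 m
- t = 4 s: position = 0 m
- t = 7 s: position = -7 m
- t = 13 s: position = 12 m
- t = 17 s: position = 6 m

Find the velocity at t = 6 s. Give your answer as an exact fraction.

Velocity is the slope of the x-t graph on 4–7 s: (-7 − 0)/(7 − 4) = -7/3 m/s.

-7/3 m/s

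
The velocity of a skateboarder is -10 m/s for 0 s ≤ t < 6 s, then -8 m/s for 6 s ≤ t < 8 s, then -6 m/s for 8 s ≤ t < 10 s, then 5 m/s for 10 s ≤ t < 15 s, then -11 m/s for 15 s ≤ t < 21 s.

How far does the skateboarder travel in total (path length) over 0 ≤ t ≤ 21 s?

179 m

Total distance travelled is ∫|v| dt — sum the magnitudes of each area piece.
0–6 s: |-10| × 6 = 60 m
6–8 s: |-8| × 2 = 16 m
8–10 s: |-6| × 2 = 12 m
10–15 s: |5| × 5 = 25 m
15–21 s: |-11| × 6 = 66 m
Total distance = 179 m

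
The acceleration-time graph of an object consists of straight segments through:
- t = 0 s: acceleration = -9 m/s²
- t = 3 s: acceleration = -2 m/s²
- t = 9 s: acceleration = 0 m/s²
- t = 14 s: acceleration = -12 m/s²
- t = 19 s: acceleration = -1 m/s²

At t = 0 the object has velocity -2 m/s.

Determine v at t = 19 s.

Δv equals the area under the a-t graph; then v = v₀ + Δv.
0–3 s: ½(-9 + -2)(3) = -16.5 m/s
3–9 s: ½(-2 + 0)(6) = -6 m/s
9–14 s: ½(0 + -12)(5) = -30 m/s
14–19 s: ½(-12 + -1)(5) = -32.5 m/s
Δv = -85 m/s, so v(19) = -2 + (-85) = -87 m/s.

-87 m/s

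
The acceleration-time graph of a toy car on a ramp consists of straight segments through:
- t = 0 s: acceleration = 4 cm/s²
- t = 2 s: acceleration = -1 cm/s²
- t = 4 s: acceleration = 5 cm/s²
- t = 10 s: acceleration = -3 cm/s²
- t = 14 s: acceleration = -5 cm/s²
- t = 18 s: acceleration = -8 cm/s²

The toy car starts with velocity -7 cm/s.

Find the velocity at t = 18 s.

-36 cm/s

Δv equals the area under the a-t graph; then v = v₀ + Δv.
0–2 s: ½(4 + -1)(2) = 3 cm/s
2–4 s: ½(-1 + 5)(2) = 4 cm/s
4–10 s: ½(5 + -3)(6) = 6 cm/s
10–14 s: ½(-3 + -5)(4) = -16 cm/s
14–18 s: ½(-5 + -8)(4) = -26 cm/s
Δv = -29 cm/s, so v(18) = -7 + (-29) = -36 cm/s.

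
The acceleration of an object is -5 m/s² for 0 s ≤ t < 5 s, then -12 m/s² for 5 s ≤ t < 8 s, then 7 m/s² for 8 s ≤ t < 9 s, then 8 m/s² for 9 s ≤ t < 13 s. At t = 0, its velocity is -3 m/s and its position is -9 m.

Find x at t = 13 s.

-449 m

On each constant-a segment, Δv = aΔt and Δx = v₀Δt + ½aΔt²; chain segment to segment.
0–5 s: v starts -3 m/s; Δx = -3·5 + ½·-5·5² = -77.5 m; v ends -28 m/s.
5–8 s: v starts -28 m/s; Δx = -28·3 + ½·-12·3² = -138 m; v ends -64 m/s.
8–9 s: v starts -64 m/s; Δx = -64·1 + ½·7·1² = -60.5 m; v ends -57 m/s.
9–13 s: v starts -57 m/s; Δx = -57·4 + ½·8·4² = -164 m; v ends -25 m/s.
x(13) = -9 + Σ Δx = -449 m.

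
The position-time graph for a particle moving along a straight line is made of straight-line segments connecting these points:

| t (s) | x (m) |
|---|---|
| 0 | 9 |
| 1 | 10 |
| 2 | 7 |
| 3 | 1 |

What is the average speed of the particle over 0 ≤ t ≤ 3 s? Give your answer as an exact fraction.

10/3 m/s

Average speed = (total path length)/(elapsed time); on a piecewise-linear x-t graph the path length is Σ|Δx|.
0–1 s: |Δx| = |10 − 9| = 1 m
1–2 s: |Δx| = |7 − 10| = 3 m
2–3 s: |Δx| = |1 − 7| = 6 m
Total path = 10 m; average speed = 10/3 = 10/3 m/s.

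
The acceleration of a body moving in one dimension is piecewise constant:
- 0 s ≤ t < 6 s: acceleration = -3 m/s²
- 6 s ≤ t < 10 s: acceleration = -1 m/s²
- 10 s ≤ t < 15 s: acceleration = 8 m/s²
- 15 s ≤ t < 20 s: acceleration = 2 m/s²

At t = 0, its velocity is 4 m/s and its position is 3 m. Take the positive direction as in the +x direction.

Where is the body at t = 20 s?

On each constant-a segment, Δv = aΔt and Δx = v₀Δt + ½aΔt²; chain segment to segment.
0–6 s: v starts 4 m/s; Δx = 4·6 + ½·-3·6² = -30 m; v ends -14 m/s.
6–10 s: v starts -14 m/s; Δx = -14·4 + ½·-1·4² = -64 m; v ends -18 m/s.
10–15 s: v starts -18 m/s; Δx = -18·5 + ½·8·5² = 10 m; v ends 22 m/s.
15–20 s: v starts 22 m/s; Δx = 22·5 + ½·2·5² = 135 m; v ends 32 m/s.
x(20) = 3 + Σ Δx = 54 m.

54 m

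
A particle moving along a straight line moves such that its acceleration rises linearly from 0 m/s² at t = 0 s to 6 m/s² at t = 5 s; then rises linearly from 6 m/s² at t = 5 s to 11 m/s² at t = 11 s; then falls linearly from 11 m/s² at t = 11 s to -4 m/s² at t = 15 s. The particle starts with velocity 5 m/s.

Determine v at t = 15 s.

85 m/s

Δv equals the area under the a-t graph; then v = v₀ + Δv.
0–5 s: ½(0 + 6)(5) = 15 m/s
5–11 s: ½(6 + 11)(6) = 51 m/s
11–15 s: ½(11 + -4)(4) = 14 m/s
Δv = 80 m/s, so v(15) = 5 + (80) = 85 m/s.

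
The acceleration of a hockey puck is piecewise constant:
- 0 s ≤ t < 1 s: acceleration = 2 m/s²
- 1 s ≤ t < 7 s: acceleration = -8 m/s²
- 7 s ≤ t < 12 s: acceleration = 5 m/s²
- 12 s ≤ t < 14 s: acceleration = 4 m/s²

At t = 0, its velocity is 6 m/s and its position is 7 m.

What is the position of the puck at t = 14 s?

-241.5 m

On each constant-a segment, Δv = aΔt and Δx = v₀Δt + ½aΔt²; chain segment to segment.
0–1 s: v starts 6 m/s; Δx = 6·1 + ½·2·1² = 7 m; v ends 8 m/s.
1–7 s: v starts 8 m/s; Δx = 8·6 + ½·-8·6² = -96 m; v ends -40 m/s.
7–12 s: v starts -40 m/s; Δx = -40·5 + ½·5·5² = -137.5 m; v ends -15 m/s.
12–14 s: v starts -15 m/s; Δx = -15·2 + ½·4·2² = -22 m; v ends -7 m/s.
x(14) = 7 + Σ Δx = -241.5 m.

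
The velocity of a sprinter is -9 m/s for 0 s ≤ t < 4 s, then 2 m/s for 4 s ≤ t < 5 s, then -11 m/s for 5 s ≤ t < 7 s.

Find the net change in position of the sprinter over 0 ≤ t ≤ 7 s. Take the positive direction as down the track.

Displacement is the signed area under the v-t curve.
0–4 s: -9 × 4 = -36 m
4–5 s: 2 × 1 = 2 m
5–7 s: -11 × 2 = -22 m
Net displacement = -56 m

-56 m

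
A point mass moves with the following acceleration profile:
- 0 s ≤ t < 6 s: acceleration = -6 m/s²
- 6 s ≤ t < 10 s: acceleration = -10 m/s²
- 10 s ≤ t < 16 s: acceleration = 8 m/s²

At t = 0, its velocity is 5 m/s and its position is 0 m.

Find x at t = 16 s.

On each constant-a segment, Δv = aΔt and Δx = v₀Δt + ½aΔt²; chain segment to segment.
0–6 s: v starts 5 m/s; Δx = 5·6 + ½·-6·6² = -78 m; v ends -31 m/s.
6–10 s: v starts -31 m/s; Δx = -31·4 + ½·-10·4² = -204 m; v ends -71 m/s.
10–16 s: v starts -71 m/s; Δx = -71·6 + ½·8·6² = -282 m; v ends -23 m/s.
x(16) = 0 + Σ Δx = -564 m.

-564 m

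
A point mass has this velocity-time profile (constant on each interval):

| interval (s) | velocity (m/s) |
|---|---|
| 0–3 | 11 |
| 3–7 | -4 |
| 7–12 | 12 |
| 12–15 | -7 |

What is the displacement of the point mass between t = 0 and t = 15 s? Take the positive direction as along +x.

56 m

Displacement is the signed area under the v-t curve.
0–3 s: 11 × 3 = 33 m
3–7 s: -4 × 4 = -16 m
7–12 s: 12 × 5 = 60 m
12–15 s: -7 × 3 = -21 m
Net displacement = 56 m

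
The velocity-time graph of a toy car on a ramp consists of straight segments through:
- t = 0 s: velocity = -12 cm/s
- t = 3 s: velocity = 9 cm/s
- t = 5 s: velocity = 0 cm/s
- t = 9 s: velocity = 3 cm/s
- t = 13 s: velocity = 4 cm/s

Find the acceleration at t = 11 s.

Acceleration is the slope of the v-t graph on 9–13 s: (4 − 3)/(13 − 9) = 0.25 cm/s².

0.25 cm/s²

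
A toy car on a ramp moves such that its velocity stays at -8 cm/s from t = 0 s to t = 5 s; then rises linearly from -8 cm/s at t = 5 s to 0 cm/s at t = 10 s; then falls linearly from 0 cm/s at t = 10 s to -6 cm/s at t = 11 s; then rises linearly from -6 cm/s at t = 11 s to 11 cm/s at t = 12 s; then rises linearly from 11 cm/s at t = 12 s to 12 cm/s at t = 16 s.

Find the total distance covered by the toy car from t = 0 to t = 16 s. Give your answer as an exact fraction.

3863/34 cm

Distance (not displacement) is the total path length: add the absolute areas under v-t.
0–5 s: |-8| × 5 = 40 cm
5–10 s: |½(-8 + 0)(5)| = 20 cm
10–11 s: |½(0 + -6)(1)| = 3 cm
11–12 s: v = 0 at t = 193/17 s; triangle areas 18/17 + 121/34 = 157/34 cm
12–16 s: |½(11 + 12)(4)| = 46 cm
Total distance = 3863/34 cm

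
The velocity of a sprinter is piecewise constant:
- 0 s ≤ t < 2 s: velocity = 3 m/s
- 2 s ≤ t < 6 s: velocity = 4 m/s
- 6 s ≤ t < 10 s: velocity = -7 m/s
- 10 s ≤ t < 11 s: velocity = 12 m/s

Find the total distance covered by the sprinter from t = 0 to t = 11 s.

62 m

Total distance travelled is ∫|v| dt — sum the magnitudes of each area piece.
0–2 s: |3| × 2 = 6 m
2–6 s: |4| × 4 = 16 m
6–10 s: |-7| × 4 = 28 m
10–11 s: |12| × 1 = 12 m
Total distance = 62 m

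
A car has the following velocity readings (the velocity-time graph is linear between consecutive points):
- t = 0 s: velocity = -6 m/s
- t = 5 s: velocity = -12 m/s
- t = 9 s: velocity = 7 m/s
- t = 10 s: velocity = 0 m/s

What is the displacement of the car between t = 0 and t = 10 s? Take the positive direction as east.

-51.5 m

Net displacement equals the area under the velocity-time graph (areas below the axis count negative).
0–5 s: ½(-6 + -12)(5) = -45 m
5–9 s: ½(-12 + 7)(4) = -10 m
9–10 s: ½(7 + 0)(1) = 3.5 m
Net displacement = -51.5 m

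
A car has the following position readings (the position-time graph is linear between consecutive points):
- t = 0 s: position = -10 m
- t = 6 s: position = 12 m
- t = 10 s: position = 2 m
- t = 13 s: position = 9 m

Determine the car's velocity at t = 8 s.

-2.5 m/s

Velocity is the slope of the x-t graph on 6–10 s: (2 − 12)/(10 − 6) = -2.5 m/s.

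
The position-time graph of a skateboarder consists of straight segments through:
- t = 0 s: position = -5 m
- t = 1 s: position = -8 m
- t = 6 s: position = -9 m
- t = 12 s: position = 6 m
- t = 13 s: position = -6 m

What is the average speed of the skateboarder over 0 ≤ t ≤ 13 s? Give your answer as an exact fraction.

Average speed = (total path length)/(elapsed time); on a piecewise-linear x-t graph the path length is Σ|Δx|.
0–1 s: |Δx| = |-8 − -5| = 3 m
1–6 s: |Δx| = |-9 − -8| = 1 m
6–12 s: |Δx| = |6 − -9| = 15 m
12–13 s: |Δx| = |-6 − 6| = 12 m
Total path = 31 m; average speed = 31/13 = 31/13 m/s.

31/13 m/s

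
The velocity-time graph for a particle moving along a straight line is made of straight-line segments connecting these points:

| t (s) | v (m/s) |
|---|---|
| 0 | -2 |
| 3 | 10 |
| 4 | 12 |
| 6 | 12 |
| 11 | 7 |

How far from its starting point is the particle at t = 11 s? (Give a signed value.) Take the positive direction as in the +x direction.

Net displacement equals the area under the velocity-time graph (areas below the axis count negative).
0–3 s: ½(-2 + 10)(3) = 12 m
3–4 s: ½(10 + 12)(1) = 11 m
4–6 s: 12 × 2 = 24 m
6–11 s: ½(12 + 7)(5) = 47.5 m
Net displacement = 94.5 m

94.5 m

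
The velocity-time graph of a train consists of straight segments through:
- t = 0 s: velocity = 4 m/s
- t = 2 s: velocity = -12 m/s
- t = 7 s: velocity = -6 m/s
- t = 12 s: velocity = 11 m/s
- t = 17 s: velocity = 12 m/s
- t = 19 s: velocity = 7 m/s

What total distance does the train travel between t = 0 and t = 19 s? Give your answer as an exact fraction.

Total distance travelled is ∫|v| dt — sum the magnitudes of each area piece.
0–2 s: v = 0 at t = 0.5 s; triangle areas 1 + 9 = 10 m
2–7 s: |½(-12 + -6)(5)| = 45 m
7–12 s: v = 0 at t = 149/17 s; triangle areas 90/17 + 605/34 = 785/34 m
12–17 s: |½(11 + 12)(5)| = 57.5 m
17–19 s: |½(12 + 7)(2)| = 19 m
Total distance = 2628/17 m

2628/17 m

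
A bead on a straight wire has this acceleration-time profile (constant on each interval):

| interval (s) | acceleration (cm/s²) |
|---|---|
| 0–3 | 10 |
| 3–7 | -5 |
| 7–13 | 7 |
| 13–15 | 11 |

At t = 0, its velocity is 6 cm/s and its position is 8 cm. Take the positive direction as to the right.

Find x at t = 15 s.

535 cm

On each constant-a segment, Δv = aΔt and Δx = v₀Δt + ½aΔt²; chain segment to segment.
0–3 s: v starts 6 cm/s; Δx = 6·3 + ½·10·3² = 63 cm; v ends 36 cm/s.
3–7 s: v starts 36 cm/s; Δx = 36·4 + ½·-5·4² = 104 cm; v ends 16 cm/s.
7–13 s: v starts 16 cm/s; Δx = 16·6 + ½·7·6² = 222 cm; v ends 58 cm/s.
13–15 s: v starts 58 cm/s; Δx = 58·2 + ½·11·2² = 138 cm; v ends 80 cm/s.
x(15) = 8 + Σ Δx = 535 cm.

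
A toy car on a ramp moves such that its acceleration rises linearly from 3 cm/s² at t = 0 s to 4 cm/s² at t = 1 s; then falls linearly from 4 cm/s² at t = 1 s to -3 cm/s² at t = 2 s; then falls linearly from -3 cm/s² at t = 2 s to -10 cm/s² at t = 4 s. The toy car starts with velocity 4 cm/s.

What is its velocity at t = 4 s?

Δv equals the area under the a-t graph; then v = v₀ + Δv.
0–1 s: ½(3 + 4)(1) = 3.5 cm/s
1–2 s: ½(4 + -3)(1) = 0.5 cm/s
2–4 s: ½(-3 + -10)(2) = -13 cm/s
Δv = -9 cm/s, so v(4) = 4 + (-9) = -5 cm/s.

-5 cm/s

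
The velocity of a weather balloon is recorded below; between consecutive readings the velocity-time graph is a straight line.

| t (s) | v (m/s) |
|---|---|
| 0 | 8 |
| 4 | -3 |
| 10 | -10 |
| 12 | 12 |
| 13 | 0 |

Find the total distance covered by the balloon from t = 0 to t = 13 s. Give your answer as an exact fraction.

Total distance travelled is ∫|v| dt — sum the magnitudes of each area piece.
0–4 s: v = 0 at t = 32/11 s; triangle areas 128/11 + 18/11 = 146/11 m
4–10 s: |½(-3 + -10)(6)| = 39 m
10–12 s: v = 0 at t = 120/11 s; triangle areas 50/11 + 72/11 = 122/11 m
12–13 s: |½(12 + 0)(1)| = 6 m
Total distance = 763/11 m

763/11 m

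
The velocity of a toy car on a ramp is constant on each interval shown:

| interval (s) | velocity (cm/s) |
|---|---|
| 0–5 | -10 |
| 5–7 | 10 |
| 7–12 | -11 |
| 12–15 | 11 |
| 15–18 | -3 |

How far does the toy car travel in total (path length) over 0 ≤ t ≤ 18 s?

167 cm

Total distance travelled is ∫|v| dt — sum the magnitudes of each area piece.
0–5 s: |-10| × 5 = 50 cm
5–7 s: |10| × 2 = 20 cm
7–12 s: |-11| × 5 = 55 cm
12–15 s: |11| × 3 = 33 cm
15–18 s: |-3| × 3 = 9 cm
Total distance = 167 cm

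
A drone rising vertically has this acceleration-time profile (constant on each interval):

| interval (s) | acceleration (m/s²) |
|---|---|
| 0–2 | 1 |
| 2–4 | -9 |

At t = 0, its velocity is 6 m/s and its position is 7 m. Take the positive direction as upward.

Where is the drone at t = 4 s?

19 m

On each constant-a segment, Δv = aΔt and Δx = v₀Δt + ½aΔt²; chain segment to segment.
0–2 s: v starts 6 m/s; Δx = 6·2 + ½·1·2² = 14 m; v ends 8 m/s.
2–4 s: v starts 8 m/s; Δx = 8·2 + ½·-9·2² = -2 m; v ends -10 m/s.
x(4) = 7 + Σ Δx = 19 m.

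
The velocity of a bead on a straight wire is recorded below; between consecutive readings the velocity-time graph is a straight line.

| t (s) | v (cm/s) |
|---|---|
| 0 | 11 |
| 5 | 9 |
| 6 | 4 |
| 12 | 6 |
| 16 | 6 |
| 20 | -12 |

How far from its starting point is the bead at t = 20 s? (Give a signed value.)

Displacement is the signed area under the v-t curve.
0–5 s: ½(11 + 9)(5) = 50 cm
5–6 s: ½(9 + 4)(1) = 6.5 cm
6–12 s: ½(4 + 6)(6) = 30 cm
12–16 s: 6 × 4 = 24 cm
16–20 s: ½(6 + -12)(4) = -12 cm
Net displacement = 98.5 cm

98.5 cm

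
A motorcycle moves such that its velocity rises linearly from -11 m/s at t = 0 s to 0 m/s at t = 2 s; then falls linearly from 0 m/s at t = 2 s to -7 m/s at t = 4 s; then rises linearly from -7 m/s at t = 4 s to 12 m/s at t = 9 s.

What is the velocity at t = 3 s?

On 2–4 s the graph is linear from 0 to -7 m/s: v(3) = 0 + (-7 − 0)·(3 − 2)/(4 − 2) = -3.5 m/s.

-3.5 m/s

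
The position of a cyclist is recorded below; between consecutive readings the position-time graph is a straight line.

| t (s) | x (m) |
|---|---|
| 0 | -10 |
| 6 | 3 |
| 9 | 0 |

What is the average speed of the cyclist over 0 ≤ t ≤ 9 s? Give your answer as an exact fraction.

16/9 m/s

Average speed = (total path length)/(elapsed time); on a piecewise-linear x-t graph the path length is Σ|Δx|.
0–6 s: |Δx| = |3 − -10| = 13 m
6–9 s: |Δx| = |0 − 3| = 3 m
Total path = 16 m; average speed = 16/9 = 16/9 m/s.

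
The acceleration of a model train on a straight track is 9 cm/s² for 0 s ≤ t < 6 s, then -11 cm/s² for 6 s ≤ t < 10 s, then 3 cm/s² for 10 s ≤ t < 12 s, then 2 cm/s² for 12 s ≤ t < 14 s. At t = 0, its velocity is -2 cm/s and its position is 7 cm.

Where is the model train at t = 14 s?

On each constant-a segment, Δv = aΔt and Δx = v₀Δt + ½aΔt²; chain segment to segment.
0–6 s: v starts -2 cm/s; Δx = -2·6 + ½·9·6² = 150 cm; v ends 52 cm/s.
6–10 s: v starts 52 cm/s; Δx = 52·4 + ½·-11·4² = 120 cm; v ends 8 cm/s.
10–12 s: v starts 8 cm/s; Δx = 8·2 + ½·3·2² = 22 cm; v ends 14 cm/s.
12–14 s: v starts 14 cm/s; Δx = 14·2 + ½·2·2² = 32 cm; v ends 18 cm/s.
x(14) = 7 + Σ Δx = 331 cm.

331 cm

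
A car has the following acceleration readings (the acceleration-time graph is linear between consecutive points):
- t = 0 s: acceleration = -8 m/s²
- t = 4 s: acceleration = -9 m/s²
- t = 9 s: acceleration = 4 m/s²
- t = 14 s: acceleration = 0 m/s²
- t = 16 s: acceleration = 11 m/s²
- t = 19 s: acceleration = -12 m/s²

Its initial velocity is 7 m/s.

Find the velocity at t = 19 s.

Δv equals the area under the a-t graph; then v = v₀ + Δv.
0–4 s: ½(-8 + -9)(4) = -34 m/s
4–9 s: ½(-9 + 4)(5) = -12.5 m/s
9–14 s: ½(4 + 0)(5) = 10 m/s
14–16 s: ½(0 + 11)(2) = 11 m/s
16–19 s: ½(11 + -12)(3) = -1.5 m/s
Δv = -27 m/s, so v(19) = 7 + (-27) = -20 m/s.

-20 m/s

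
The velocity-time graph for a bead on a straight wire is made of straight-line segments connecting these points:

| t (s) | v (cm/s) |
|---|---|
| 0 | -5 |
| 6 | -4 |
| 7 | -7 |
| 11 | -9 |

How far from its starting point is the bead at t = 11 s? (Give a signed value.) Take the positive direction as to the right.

-64.5 cm

Net displacement equals the area under the velocity-time graph (areas below the axis count negative).
0–6 s: ½(-5 + -4)(6) = -27 cm
6–7 s: ½(-4 + -7)(1) = -5.5 cm
7–11 s: ½(-7 + -9)(4) = -32 cm
Net displacement = -64.5 cm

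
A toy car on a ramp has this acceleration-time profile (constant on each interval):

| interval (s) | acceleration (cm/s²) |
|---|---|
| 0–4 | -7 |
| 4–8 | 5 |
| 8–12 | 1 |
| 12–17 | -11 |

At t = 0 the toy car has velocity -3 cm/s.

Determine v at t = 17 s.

Δv equals the area under the a-t graph; then v = v₀ + Δv.
0–4 s: -7 × 4 = -28 cm/s
4–8 s: 5 × 4 = 20 cm/s
8–12 s: 1 × 4 = 4 cm/s
12–17 s: -11 × 5 = -55 cm/s
Δv = -59 cm/s, so v(17) = -3 + (-59) = -62 cm/s.

-62 cm/s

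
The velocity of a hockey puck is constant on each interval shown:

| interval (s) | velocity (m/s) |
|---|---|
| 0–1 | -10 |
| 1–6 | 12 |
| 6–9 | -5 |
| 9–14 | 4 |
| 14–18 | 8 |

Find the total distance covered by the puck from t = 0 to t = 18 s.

137 m

Total distance travelled is ∫|v| dt — sum the magnitudes of each area piece.
0–1 s: |-10| × 1 = 10 m
1–6 s: |12| × 5 = 60 m
6–9 s: |-5| × 3 = 15 m
9–14 s: |4| × 5 = 20 m
14–18 s: |8| × 4 = 32 m
Total distance = 137 m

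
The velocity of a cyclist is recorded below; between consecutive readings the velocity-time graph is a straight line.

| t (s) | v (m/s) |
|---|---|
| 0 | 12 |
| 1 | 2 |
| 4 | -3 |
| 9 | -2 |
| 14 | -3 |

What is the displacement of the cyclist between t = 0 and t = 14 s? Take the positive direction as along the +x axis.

Displacement is the signed area under the v-t curve.
0–1 s: ½(12 + 2)(1) = 7 m
1–4 s: ½(2 + -3)(3) = -1.5 m
4–9 s: ½(-3 + -2)(5) = -12.5 m
9–14 s: ½(-2 + -3)(5) = -12.5 m
Net displacement = -19.5 m

-19.5 m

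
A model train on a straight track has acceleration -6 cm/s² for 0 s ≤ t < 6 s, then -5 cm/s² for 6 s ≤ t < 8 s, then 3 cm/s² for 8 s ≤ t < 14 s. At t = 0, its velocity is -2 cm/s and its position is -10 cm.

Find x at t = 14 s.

On each constant-a segment, Δv = aΔt and Δx = v₀Δt + ½aΔt²; chain segment to segment.
0–6 s: v starts -2 cm/s; Δx = -2·6 + ½·-6·6² = -120 cm; v ends -38 cm/s.
6–8 s: v starts -38 cm/s; Δx = -38·2 + ½·-5·2² = -86 cm; v ends -48 cm/s.
8–14 s: v starts -48 cm/s; Δx = -48·6 + ½·3·6² = -234 cm; v ends -30 cm/s.
x(14) = -10 + Σ Δx = -450 cm.

-450 cm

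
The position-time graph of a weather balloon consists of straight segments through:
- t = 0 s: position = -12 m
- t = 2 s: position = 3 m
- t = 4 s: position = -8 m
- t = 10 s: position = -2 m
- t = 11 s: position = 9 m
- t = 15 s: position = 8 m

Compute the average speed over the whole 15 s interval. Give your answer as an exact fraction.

44/15 m/s

Average speed = (total path length)/(elapsed time); on a piecewise-linear x-t graph the path length is Σ|Δx|.
0–2 s: |Δx| = |3 − -12| = 15 m
2–4 s: |Δx| = |-8 − 3| = 11 m
4–10 s: |Δx| = |-2 − -8| = 6 m
10–11 s: |Δx| = |9 − -2| = 11 m
11–15 s: |Δx| = |8 − 9| = 1 m
Total path = 44 m; average speed = 44/15 = 44/15 m/s.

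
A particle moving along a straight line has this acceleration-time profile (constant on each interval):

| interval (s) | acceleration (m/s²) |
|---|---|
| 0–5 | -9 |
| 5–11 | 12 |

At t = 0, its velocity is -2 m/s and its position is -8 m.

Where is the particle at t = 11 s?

-196.5 m

On each constant-a segment, Δv = aΔt and Δx = v₀Δt + ½aΔt²; chain segment to segment.
0–5 s: v starts -2 m/s; Δx = -2·5 + ½·-9·5² = -122.5 m; v ends -47 m/s.
5–11 s: v starts -47 m/s; Δx = -47·6 + ½·12·6² = -66 m; v ends 25 m/s.
x(11) = -8 + Σ Δx = -196.5 m.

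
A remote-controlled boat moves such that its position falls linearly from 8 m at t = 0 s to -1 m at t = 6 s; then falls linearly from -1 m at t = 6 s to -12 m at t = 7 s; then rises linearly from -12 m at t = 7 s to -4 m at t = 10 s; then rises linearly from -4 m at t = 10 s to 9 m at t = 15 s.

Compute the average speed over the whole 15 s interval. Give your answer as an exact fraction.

41/15 m/s

Average speed = (total path length)/(elapsed time); on a piecewise-linear x-t graph the path length is Σ|Δx|.
0–6 s: |Δx| = |-1 − 8| = 9 m
6–7 s: |Δx| = |-12 − -1| = 11 m
7–10 s: |Δx| = |-4 − -12| = 8 m
10–15 s: |Δx| = |9 − -4| = 13 m
Total path = 41 m; average speed = 41/15 = 41/15 m/s.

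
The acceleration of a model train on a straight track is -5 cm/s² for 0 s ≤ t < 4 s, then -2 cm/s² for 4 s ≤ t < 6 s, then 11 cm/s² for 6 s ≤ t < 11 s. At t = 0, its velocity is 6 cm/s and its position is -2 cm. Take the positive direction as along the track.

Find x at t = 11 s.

On each constant-a segment, Δv = aΔt and Δx = v₀Δt + ½aΔt²; chain segment to segment.
0–4 s: v starts 6 cm/s; Δx = 6·4 + ½·-5·4² = -16 cm; v ends -14 cm/s.
4–6 s: v starts -14 cm/s; Δx = -14·2 + ½·-2·2² = -32 cm; v ends -18 cm/s.
6–11 s: v starts -18 cm/s; Δx = -18·5 + ½·11·5² = 47.5 cm; v ends 37 cm/s.
x(11) = -2 + Σ Δx = -2.5 cm.

-2.5 cm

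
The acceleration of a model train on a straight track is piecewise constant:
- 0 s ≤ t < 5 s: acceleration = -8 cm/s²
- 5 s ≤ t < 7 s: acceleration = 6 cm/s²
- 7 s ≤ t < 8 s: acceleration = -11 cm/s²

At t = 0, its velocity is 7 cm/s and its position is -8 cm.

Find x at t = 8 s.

-153.5 cm

On each constant-a segment, Δv = aΔt and Δx = v₀Δt + ½aΔt²; chain segment to segment.
0–5 s: v starts 7 cm/s; Δx = 7·5 + ½·-8·5² = -65 cm; v ends -33 cm/s.
5–7 s: v starts -33 cm/s; Δx = -33·2 + ½·6·2² = -54 cm; v ends -21 cm/s.
7–8 s: v starts -21 cm/s; Δx = -21·1 + ½·-11·1² = -26.5 cm; v ends -32 cm/s.
x(8) = -8 + Σ Δx = -153.5 cm.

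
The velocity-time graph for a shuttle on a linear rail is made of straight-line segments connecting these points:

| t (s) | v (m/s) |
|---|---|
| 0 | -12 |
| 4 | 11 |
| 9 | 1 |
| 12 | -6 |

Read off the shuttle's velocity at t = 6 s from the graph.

On 4–9 s the graph is linear from 11 to 1 m/s: v(6) = 11 + (1 − 11)·(6 − 4)/(9 − 4) = 7 m/s.

7 m/s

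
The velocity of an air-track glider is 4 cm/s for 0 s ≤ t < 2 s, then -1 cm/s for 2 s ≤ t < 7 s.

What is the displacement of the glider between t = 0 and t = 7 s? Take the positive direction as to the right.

Net displacement equals the area under the velocity-time graph (areas below the axis count negative).
0–2 s: 4 × 2 = 8 cm
2–7 s: -1 × 5 = -5 cm
Net displacement = 3 cm

3 cm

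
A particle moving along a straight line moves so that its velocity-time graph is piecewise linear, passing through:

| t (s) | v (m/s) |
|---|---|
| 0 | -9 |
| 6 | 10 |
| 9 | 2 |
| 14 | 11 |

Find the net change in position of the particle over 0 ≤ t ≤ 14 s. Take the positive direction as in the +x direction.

Displacement is the signed area under the v-t curve.
0–6 s: ½(-9 + 10)(6) = 3 m
6–9 s: ½(10 + 2)(3) = 18 m
9–14 s: ½(2 + 11)(5) = 32.5 m
Net displacement = 53.5 m

53.5 m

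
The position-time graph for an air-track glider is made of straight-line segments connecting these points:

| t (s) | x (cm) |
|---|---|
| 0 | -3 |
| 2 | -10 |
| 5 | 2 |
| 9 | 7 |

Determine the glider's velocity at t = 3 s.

Velocity is the slope of the x-t graph on 2–5 s: (2 − -10)/(5 − 2) = 4 cm/s.

4 cm/s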